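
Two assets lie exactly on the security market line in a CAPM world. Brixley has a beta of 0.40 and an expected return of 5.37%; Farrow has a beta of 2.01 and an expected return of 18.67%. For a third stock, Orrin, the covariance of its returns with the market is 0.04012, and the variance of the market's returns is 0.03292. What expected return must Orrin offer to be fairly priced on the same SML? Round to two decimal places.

MRP = (18.67% − 5.37%) / (2.01 − 0.40) = 8.2609%
R_f = 5.37% − 0.40 × 8.2609% = 2.0656%
β_Orrin = Cov / Var(R_m) = 0.04012 / 0.03292 = 1.2187
E(R_Orrin) = R_f + β × MRP = 2.0656% + 1.2187 × 8.2609% = 12.13%

12.13%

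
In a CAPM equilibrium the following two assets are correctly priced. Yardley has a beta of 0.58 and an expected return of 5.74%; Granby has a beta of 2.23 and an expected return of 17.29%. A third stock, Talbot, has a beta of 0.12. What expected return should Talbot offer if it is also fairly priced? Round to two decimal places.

MRP (SML slope) = (17.29% − 5.74%) / (2.23 − 0.58) = 11.55% / 1.65 = 7.0000%
R_f (intercept) = 5.74% − 0.58 × 7.0000% = 1.6800%
E(R_Talbot) = R_f + β × MRP = 1.6800% + 0.12 × 7.0000% = 2.52%

2.52%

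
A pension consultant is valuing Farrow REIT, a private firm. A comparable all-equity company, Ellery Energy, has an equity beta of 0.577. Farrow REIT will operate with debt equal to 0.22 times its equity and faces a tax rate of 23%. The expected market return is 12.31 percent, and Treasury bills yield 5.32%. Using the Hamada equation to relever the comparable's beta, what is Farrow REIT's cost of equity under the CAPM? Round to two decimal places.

β_L = β_U × [1 + (1 − t)(D/E)] = 0.577 × [1 + (1 − 0.23) × 0.22]
    = 0.577 × [1 + 0.77 × 0.22] = 0.577 × 1.1694 = 0.6747
MRP = 12.31% − 5.32% = 6.99%
E(R) = R_f + β_L × MRP = 5.32% + 0.6747 × 6.99% = 10.04%

10.04%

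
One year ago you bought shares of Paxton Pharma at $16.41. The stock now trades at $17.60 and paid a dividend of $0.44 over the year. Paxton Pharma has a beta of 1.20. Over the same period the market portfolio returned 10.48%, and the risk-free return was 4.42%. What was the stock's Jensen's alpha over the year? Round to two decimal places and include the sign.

Realised HPR = (P1 + D1 − P0) / P0 = (17.60 + 0.44 − 16.41) / 16.41 = 1.63 / 16.41 = 9.9330%
MRP = 10.48% − 4.42% = 6.06%
CAPM required = R_f + β·MRP = 4.42% + 1.20 × 6.06% = 11.6920%
α = realised − required = 9.9330% − 11.6920% = -1.76%

-1.76%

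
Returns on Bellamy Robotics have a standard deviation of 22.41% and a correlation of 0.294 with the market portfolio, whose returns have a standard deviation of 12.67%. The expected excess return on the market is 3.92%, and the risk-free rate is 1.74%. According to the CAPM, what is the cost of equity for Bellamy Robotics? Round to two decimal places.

β = ρ × σ_i / σ_m = 0.294 × 22.41% / 12.67% = 0.5200
E(R) = 1.74% + 0.5200 × 3.92% = 3.78%

3.78%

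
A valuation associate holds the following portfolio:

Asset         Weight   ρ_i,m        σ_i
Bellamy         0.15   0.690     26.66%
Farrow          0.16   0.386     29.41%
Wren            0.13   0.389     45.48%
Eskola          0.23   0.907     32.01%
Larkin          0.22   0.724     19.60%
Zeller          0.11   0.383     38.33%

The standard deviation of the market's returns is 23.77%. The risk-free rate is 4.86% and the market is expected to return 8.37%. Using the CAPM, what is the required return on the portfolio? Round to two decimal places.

7.56%

β_Bellamy = 0.690 × 26.66% / 23.77% = 0.7739
β_Farrow = 0.386 × 29.41% / 23.77% = 0.4776
β_Wren = 0.389 × 45.48% / 23.77% = 0.7443
β_Eskola = 0.907 × 32.01% / 23.77% = 1.2214
β_Larkin = 0.724 × 19.60% / 23.77% = 0.5970
β_Zeller = 0.383 × 38.33% / 23.77% = 0.6176
β_P = Σ w_i β_i = 0.15×0.7739 + 0.16×0.4776 + 0.13×0.7443 + 0.23×1.2214 + 0.22×0.5970 + 0.11×0.6176 = 0.7695
MRP = 8.37% − 4.86% = 3.51%
E(R_P) = R_f + β_P × MRP = 4.86% + 0.7695 × 3.51% = 7.56%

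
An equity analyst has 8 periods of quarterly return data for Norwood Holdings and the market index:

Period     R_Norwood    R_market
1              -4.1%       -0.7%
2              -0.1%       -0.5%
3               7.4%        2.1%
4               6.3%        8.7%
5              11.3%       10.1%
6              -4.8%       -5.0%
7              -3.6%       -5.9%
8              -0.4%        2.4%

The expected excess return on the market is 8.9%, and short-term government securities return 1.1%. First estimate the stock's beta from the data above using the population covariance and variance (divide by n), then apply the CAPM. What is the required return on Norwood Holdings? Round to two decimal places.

Mean R_i = (-4.1 − 0.1 + 7.4 + 6.3 + 11.3 − 4.8 − 3.6 − 0.4) / 8 = 1.5000%
Mean R_m = (-0.7 − 0.5 + 2.1 + 8.7 + 10.1 − 5.0 − 5.9 + 2.4) / 8 = 1.4000%
Σ(R_i − R̄_i)(R_m − R̄_m) = 214.8800  ⇒  Cov = 214.8800 / 8 = 26.8600
Σ(R_m − R̄_m)² = 232.7400  ⇒  Var(R_m) = 232.7400 / 8 = 29.0925
β = Cov / Var(R_m) = 26.8600 / 29.0925 = 0.9233
E(R) = R_f + β × MRP = 1.1% + 0.9233 × 8.9% = 9.32%

9.32%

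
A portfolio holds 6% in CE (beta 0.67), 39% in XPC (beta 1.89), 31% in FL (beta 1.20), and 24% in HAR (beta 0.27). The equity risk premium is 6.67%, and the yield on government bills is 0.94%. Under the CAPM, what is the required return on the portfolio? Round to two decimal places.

β_P = Σ w_i β_i = 0.06×0.67 + 0.39×1.89 + 0.31×1.20 + 0.24×0.27 = 1.2141
E(R_P) = R_f + β_P × MRP = 0.94% + 1.2141 × 6.67% = 9.04%

9.04%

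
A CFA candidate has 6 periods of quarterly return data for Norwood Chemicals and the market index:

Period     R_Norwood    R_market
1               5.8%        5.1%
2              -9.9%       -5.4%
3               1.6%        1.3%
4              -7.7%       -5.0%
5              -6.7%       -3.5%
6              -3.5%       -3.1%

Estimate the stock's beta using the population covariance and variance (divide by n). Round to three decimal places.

1.434

Mean R_i = (5.8 − 9.9 + 1.6 − 7.7 − 6.7 − 3.5) / 6 = -3.4000%
Mean R_m = (5.1 − 5.4 + 1.3 − 5.0 − 3.5 − 3.1) / 6 = -1.7667%
Σ(R_i − R̄_i)(R_m − R̄_m) = 121.8800  ⇒  Cov = 121.8800 / 6 = 20.3133
Σ(R_m − R̄_m)² = 84.9933  ⇒  Var(R_m) = 84.9933 / 6 = 14.1656
β = Cov / Var(R_m) = 20.3133 / 14.1656 = 1.4340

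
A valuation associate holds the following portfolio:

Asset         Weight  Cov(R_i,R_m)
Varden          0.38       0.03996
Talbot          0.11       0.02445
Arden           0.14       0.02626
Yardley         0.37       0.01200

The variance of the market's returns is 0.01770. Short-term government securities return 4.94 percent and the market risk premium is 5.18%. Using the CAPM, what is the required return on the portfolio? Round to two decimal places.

β_Varden = 0.03996 / 0.01770 = 2.2576
β_Talbot = 0.02445 / 0.01770 = 1.3814
β_Arden = 0.02626 / 0.01770 = 1.4836
β_Yardley = 0.01200 / 0.01770 = 0.6780
β_P = Σ w_i β_i = 0.38×2.2576 + 0.11×1.3814 + 0.14×1.4836 + 0.37×0.6780 = 1.4684
E(R_P) = R_f + β_P × MRP = 4.94% + 1.4684 × 5.18% = 12.55%

12.55%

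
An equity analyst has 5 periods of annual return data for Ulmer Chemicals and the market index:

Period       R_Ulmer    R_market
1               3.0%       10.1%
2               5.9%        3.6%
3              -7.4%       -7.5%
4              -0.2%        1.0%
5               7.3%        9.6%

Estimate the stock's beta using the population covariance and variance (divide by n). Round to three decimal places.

Mean R_i = (3.0 + 5.9 − 7.4 − 0.2 + 7.3) / 5 = 1.7200%
Mean R_m = (10.1 + 3.6 − 7.5 + 1.0 + 9.6) / 5 = 3.3600%
Σ(R_i − R̄_i)(R_m − R̄_m) = 148.0240  ⇒  Cov = 148.0240 / 5 = 29.6048
Σ(R_m − R̄_m)² = 207.9320  ⇒  Var(R_m) = 207.9320 / 5 = 41.5864
β = Cov / Var(R_m) = 29.6048 / 41.5864 = 0.7119

0.712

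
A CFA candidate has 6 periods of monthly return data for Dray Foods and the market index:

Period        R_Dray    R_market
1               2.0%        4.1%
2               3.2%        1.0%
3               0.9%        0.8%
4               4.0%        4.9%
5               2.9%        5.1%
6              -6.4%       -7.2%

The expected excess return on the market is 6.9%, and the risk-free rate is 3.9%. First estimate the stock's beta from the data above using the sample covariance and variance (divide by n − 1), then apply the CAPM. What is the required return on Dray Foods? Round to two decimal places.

9.22%

Mean R_i = (2.0 + 3.2 + 0.9 + 4.0 + 2.9 − 6.4) / 6 = 1.1000%
Mean R_m = (4.1 + 1.0 + 0.8 + 4.9 + 5.1 − 7.2) / 6 = 1.4500%
Σ(R_i − R̄_i)(R_m − R̄_m) = 83.0200  ⇒  Cov = 83.0200 / 5 = 16.6040
Σ(R_m − R̄_m)² = 107.6950  ⇒  Var(R_m) = 107.6950 / 5 = 21.5390
β = Cov / Var(R_m) = 16.6040 / 21.5390 = 0.7709
E(R) = R_f + β × MRP = 3.9% + 0.7709 × 6.9% = 9.22%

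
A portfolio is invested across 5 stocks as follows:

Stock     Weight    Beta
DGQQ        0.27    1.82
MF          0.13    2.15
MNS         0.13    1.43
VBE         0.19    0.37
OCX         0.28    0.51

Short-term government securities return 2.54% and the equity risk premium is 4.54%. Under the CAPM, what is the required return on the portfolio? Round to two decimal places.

7.85%

β_P = Σ w_i β_i = 0.27×1.82 + 0.13×2.15 + 0.13×1.43 + 0.19×0.37 + 0.28×0.51 = 1.1699
E(R_P) = R_f + β_P × MRP = 2.54% + 1.1699 × 4.54% = 7.85%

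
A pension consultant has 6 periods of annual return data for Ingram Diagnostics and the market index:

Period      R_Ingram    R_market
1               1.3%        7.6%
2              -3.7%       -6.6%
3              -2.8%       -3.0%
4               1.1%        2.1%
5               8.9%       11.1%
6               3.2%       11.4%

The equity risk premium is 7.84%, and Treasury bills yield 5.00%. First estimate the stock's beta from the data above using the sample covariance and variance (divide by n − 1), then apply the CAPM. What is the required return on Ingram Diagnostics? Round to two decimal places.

Mean R_i = (1.3 − 3.7 − 2.8 + 1.1 + 8.9 + 3.2) / 6 = 1.3333%
Mean R_m = (7.6 − 6.6 − 3.0 + 2.1 + 11.1 + 11.4) / 6 = 3.7667%
Σ(R_i − R̄_i)(R_m − R̄_m) = 150.1467  ⇒  Cov = 150.1467 / 5 = 30.0293
Σ(R_m − R̄_m)² = 282.7733  ⇒  Var(R_m) = 282.7733 / 5 = 56.5547
β = Cov / Var(R_m) = 30.0293 / 56.5547 = 0.5310
E(R) = R_f + β × MRP = 5.00% + 0.5310 × 7.84% = 9.16%

9.16%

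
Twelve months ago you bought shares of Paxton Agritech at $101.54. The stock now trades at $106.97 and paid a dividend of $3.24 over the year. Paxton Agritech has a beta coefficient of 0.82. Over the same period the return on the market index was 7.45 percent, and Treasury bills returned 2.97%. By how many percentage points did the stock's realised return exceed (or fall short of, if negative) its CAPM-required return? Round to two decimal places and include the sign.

Realised HPR = (P1 + D1 − P0) / P0 = (106.97 + 3.24 − 101.54) / 101.54 = 8.67 / 101.54 = 8.5385%
MRP = 7.45% − 2.97% = 4.48%
CAPM required = R_f + β·MRP = 2.97% + 0.82 × 4.48% = 6.6436%
α = realised − required = 8.5385% − 6.6436% = +1.89%

+1.89%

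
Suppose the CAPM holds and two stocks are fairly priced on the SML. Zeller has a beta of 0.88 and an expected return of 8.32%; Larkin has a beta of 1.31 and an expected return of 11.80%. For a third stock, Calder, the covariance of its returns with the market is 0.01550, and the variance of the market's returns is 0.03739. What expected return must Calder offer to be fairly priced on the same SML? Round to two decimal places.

MRP = (11.80% − 8.32%) / (1.31 − 0.88) = 8.0930%
R_f = 8.32% − 0.88 × 8.0930% = 1.1982%
β_Calder = Cov / Var(R_m) = 0.01550 / 0.03739 = 0.4145
E(R_Calder) = R_f + β × MRP = 1.1982% + 0.4145 × 8.0930% = 4.55%

4.55%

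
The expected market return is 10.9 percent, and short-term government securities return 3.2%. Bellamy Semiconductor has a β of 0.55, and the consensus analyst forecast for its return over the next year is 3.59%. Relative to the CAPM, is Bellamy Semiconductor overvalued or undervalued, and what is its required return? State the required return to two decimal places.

MRP = 10.9% − 3.2% = 7.70%
Required return = R_f + β·MRP = 3.2% + 0.55 × 7.7% = 7.44%
Forecast 3.59% < required 7.44% → the stock plots below the SML → overvalued.

Overvalued; required return 7.44%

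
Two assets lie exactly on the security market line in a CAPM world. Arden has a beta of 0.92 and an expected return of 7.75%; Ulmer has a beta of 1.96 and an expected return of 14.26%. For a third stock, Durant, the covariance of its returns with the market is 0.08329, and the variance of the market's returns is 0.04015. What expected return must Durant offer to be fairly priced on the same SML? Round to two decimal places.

MRP = (14.26% − 7.75%) / (1.96 − 0.92) = 6.2596%
R_f = 7.75% − 0.92 × 6.2596% = 1.9912%
β_Durant = Cov / Var(R_m) = 0.08329 / 0.04015 = 2.0745
E(R_Durant) = R_f + β × MRP = 1.9912% + 2.0745 × 6.2596% = 14.98%

14.98%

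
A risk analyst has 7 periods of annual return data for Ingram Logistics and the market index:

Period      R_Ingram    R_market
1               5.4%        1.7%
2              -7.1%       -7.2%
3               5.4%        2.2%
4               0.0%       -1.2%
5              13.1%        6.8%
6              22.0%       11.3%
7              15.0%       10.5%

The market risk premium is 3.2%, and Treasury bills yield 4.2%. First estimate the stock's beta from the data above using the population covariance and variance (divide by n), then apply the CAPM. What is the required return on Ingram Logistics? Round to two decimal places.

Mean R_i = (5.4 − 7.1 + 5.4 + 0.0 + 13.1 + 22.0 + 15.0) / 7 = 7.6857%
Mean R_m = (1.7 − 7.2 + 2.2 − 1.2 + 6.8 + 11.3 + 10.5) / 7 = 3.4429%
Σ(R_i − R̄_i)(R_m − R̄_m) = 382.1343  ⇒  Cov = 382.1343 / 7 = 54.5906
Σ(R_m − R̄_m)² = 262.2171  ⇒  Var(R_m) = 262.2171 / 7 = 37.4596
β = Cov / Var(R_m) = 54.5906 / 37.4596 = 1.4573
E(R) = R_f + β × MRP = 4.2% + 1.4573 × 3.2% = 8.86%

8.86%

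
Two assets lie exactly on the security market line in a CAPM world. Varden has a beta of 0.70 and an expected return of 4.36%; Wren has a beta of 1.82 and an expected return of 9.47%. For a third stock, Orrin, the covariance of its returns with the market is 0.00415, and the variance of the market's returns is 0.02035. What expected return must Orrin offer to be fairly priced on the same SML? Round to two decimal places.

2.10%

MRP = (9.47% − 4.36%) / (1.82 − 0.70) = 4.5625%
R_f = 4.36% − 0.70 × 4.5625% = 1.1663%
β_Orrin = Cov / Var(R_m) = 0.00415 / 0.02035 = 0.2039
E(R_Orrin) = R_f + β × MRP = 1.1663% + 0.2039 × 4.5625% = 2.10%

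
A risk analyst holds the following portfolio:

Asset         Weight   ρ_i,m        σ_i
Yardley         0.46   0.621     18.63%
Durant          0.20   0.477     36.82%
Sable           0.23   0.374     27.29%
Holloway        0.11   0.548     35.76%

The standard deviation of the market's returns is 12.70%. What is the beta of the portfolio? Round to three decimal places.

β_Yardley = 0.621 × 18.63% / 12.70% = 0.9110
β_Durant = 0.477 × 36.82% / 12.70% = 1.3829
β_Sable = 0.374 × 27.29% / 12.70% = 0.8037
β_Holloway = 0.548 × 35.76% / 12.70% = 1.5430
β_P = Σ w_i β_i = 0.46×0.9110 + 0.20×1.3829 + 0.23×0.8037 + 0.11×1.5430 = 1.0502

1.050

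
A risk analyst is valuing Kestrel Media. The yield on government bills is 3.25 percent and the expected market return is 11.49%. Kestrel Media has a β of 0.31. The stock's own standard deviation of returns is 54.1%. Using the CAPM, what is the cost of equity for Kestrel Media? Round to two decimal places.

5.80%

Market risk premium = E(R_m) − R_f = 11.49% − 3.25% = 8.24%
E(R) = R_f + β × MRP = 3.25% + 0.31 × 8.24% = 5.80%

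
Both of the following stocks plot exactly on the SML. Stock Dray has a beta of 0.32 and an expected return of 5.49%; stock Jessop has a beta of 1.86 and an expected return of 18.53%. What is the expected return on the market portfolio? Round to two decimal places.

11.25%

Both satisfy E(R) = R_f + β·MRP, so the slope of the SML is
MRP = (18.53% − 5.49%) / (1.86 − 0.32) = 13.04% / 1.54 = 8.4675%
R_f = E(R_Dray) − β_Dray·MRP = 5.49% − 0.32 × 8.4675% = 2.7804%
E(R_m) = R_f + MRP = 2.7804% + 8.4675% = 11.25%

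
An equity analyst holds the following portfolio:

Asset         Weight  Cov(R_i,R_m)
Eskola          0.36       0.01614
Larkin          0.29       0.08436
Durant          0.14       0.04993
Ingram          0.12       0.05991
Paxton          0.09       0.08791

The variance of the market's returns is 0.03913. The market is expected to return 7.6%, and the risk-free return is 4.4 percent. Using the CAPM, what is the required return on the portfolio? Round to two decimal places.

8.68%

β_Eskola = 0.01614 / 0.03913 = 0.4125
β_Larkin = 0.08436 / 0.03913 = 2.1559
β_Durant = 0.04993 / 0.03913 = 1.2760
β_Ingram = 0.05991 / 0.03913 = 1.5311
β_Paxton = 0.08791 / 0.03913 = 2.2466
β_P = Σ w_i β_i = 0.36×0.4125 + 0.29×2.1559 + 0.14×1.2760 + 0.12×1.5311 + 0.09×2.2466 = 1.3383
MRP = 7.6% − 4.4% = 3.20%
E(R_P) = R_f + β_P × MRP = 4.4% + 1.3383 × 3.2% = 8.68%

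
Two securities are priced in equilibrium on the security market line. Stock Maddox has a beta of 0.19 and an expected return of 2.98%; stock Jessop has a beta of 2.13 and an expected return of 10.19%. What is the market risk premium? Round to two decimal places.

3.72%

Both satisfy E(R) = R_f + β·MRP, so the slope of the SML is
MRP = (10.19% − 2.98%) / (2.13 − 0.19) = 7.21% / 1.94 = 3.7165%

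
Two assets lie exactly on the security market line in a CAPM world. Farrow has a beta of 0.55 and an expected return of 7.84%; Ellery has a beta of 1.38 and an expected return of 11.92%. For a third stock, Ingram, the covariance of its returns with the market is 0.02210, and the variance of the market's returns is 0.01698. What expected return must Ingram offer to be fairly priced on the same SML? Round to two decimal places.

MRP = (11.92% − 7.84%) / (1.38 − 0.55) = 4.9157%
R_f = 7.84% − 0.55 × 4.9157% = 5.1364%
β_Ingram = Cov / Var(R_m) = 0.02210 / 0.01698 = 1.3015
E(R_Ingram) = R_f + β × MRP = 5.1364% + 1.3015 × 4.9157% = 11.53%

11.53%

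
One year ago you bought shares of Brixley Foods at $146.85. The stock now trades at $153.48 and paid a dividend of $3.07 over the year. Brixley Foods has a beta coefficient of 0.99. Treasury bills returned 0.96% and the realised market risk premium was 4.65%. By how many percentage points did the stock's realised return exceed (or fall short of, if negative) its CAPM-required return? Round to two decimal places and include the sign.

+1.04%

Realised HPR = (P1 + D1 − P0) / P0 = (153.48 + 3.07 − 146.85) / 146.85 = 9.70 / 146.85 = 6.6054%
CAPM required = R_f + β·MRP = 0.96% + 0.99 × 4.65% = 5.5635%
α = realised − required = 6.6054% − 5.5635% = +1.04%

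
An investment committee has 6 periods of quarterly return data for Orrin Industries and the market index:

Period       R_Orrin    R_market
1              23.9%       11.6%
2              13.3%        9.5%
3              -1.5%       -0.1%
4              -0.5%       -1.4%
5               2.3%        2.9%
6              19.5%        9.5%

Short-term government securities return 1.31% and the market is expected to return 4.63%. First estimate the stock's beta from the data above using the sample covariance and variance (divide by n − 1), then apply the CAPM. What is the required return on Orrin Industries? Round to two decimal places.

Mean R_i = (23.9 + 13.3 − 1.5 − 0.5 + 2.3 + 19.5) / 6 = 9.5000%
Mean R_m = (11.6 + 9.5 − 0.1 − 1.4 + 2.9 + 9.5) / 6 = 5.3333%
Σ(R_i − R̄_i)(R_m − R̄_m) = 292.3600  ⇒  Cov = 292.3600 / 5 = 58.4720
Σ(R_m − R̄_m)² = 154.7733  ⇒  Var(R_m) = 154.7733 / 5 = 30.9547
β = Cov / Var(R_m) = 58.4720 / 30.9547 = 1.8890
MRP = 4.63% − 1.31% = 3.32%
E(R) = R_f + β × MRP = 1.31% + 1.8890 × 3.32% = 7.58%

7.58%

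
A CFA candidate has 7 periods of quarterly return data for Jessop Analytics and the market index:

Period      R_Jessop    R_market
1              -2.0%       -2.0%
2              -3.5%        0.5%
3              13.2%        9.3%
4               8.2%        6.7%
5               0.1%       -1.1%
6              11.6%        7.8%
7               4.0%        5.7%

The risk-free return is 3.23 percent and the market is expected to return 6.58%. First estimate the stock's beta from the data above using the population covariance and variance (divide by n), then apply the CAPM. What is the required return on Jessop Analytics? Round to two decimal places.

7.77%

Mean R_i = (-2.0 − 3.5 + 13.2 + 8.2 + 0.1 + 11.6 + 4.0) / 7 = 4.5143%
Mean R_m = (-2.0 + 0.5 + 9.3 + 6.7 − 1.1 + 7.8 + 5.7) / 7 = 3.8429%
Σ(R_i − R̄_i)(R_m − R̄_m) = 171.6857  ⇒  Cov = 171.6857 / 7 = 24.5265
Σ(R_m − R̄_m)² = 126.7971  ⇒  Var(R_m) = 126.7971 / 7 = 18.1139
β = Cov / Var(R_m) = 24.5265 / 18.1139 = 1.3540
MRP = 6.58% − 3.23% = 3.35%
E(R) = R_f + β × MRP = 3.23% + 1.3540 × 3.35% = 7.77%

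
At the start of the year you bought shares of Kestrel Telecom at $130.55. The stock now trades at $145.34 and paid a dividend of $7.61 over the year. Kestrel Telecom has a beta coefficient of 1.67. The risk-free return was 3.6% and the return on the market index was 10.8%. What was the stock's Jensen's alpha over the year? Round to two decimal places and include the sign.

+1.53%

Realised HPR = (P1 + D1 − P0) / P0 = (145.34 + 7.61 − 130.55) / 130.55 = 22.40 / 130.55 = 17.1582%
MRP = 10.8% − 3.6% = 7.20%
CAPM required = R_f + β·MRP = 3.6% + 1.67 × 7.2% = 15.6240%
α = realised − required = 17.1582% − 15.6240% = +1.53%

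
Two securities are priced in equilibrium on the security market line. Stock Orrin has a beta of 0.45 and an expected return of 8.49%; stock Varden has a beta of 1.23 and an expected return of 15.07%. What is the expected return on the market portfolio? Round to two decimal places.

13.13%

Both satisfy E(R) = R_f + β·MRP, so the slope of the SML is
MRP = (15.07% − 8.49%) / (1.23 − 0.45) = 6.58% / 0.78 = 8.4359%
R_f = E(R_Orrin) − β_Orrin·MRP = 8.49% − 0.45 × 8.4359% = 4.6938%
E(R_m) = R_f + MRP = 4.6938% + 8.4359% = 13.13%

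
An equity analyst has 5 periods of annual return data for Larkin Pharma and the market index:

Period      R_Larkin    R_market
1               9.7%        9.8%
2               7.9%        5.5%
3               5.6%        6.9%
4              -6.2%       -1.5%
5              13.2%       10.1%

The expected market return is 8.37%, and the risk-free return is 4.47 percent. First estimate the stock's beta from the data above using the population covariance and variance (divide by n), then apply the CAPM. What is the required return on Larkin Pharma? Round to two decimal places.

10.37%

Mean R_i = (9.7 + 7.9 + 5.6 − 6.2 + 13.2) / 5 = 6.0400%
Mean R_m = (9.8 + 5.5 + 6.9 − 1.5 + 10.1) / 5 = 6.1600%
Σ(R_i − R̄_i)(R_m − R̄_m) = 133.7380  ⇒  Cov = 133.7380 / 5 = 26.7476
Σ(R_m − R̄_m)² = 88.4320  ⇒  Var(R_m) = 88.4320 / 5 = 17.6864
β = Cov / Var(R_m) = 26.7476 / 17.6864 = 1.5123
MRP = 8.37% − 4.47% = 3.90%
E(R) = R_f + β × MRP = 4.47% + 1.5123 × 3.90% = 10.37%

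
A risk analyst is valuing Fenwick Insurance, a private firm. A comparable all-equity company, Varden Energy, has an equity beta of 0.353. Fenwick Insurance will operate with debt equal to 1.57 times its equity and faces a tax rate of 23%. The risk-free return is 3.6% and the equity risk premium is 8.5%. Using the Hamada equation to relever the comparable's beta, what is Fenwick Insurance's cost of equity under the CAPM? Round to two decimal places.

β_L = β_U × [1 + (1 − t)(D/E)] = 0.353 × [1 + (1 − 0.23) × 1.57]
    = 0.353 × [1 + 0.77 × 1.57] = 0.353 × 2.2089 = 0.7797
E(R) = R_f + β_L × MRP = 3.6% + 0.7797 × 8.5% = 10.23%

10.23%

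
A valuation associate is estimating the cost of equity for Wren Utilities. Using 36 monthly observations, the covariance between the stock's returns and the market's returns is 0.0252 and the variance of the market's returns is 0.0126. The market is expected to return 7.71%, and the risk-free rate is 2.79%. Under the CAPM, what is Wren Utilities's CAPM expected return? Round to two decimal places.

β = Cov(R_i, R_m) / Var(R_m) = 0.0252 / 0.0126 = 2.0000
MRP = 7.71% − 2.79% = 4.92%
E(R) = R_f + β × MRP = 2.79% + 2.0000 × 4.92% = 12.63%

12.63%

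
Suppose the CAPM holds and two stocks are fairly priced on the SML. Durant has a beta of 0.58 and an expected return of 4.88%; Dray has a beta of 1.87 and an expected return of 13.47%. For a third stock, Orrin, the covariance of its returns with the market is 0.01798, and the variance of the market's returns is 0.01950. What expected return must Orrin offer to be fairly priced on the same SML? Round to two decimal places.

MRP = (13.47% − 4.88%) / (1.87 − 0.58) = 6.6589%
R_f = 4.88% − 0.58 × 6.6589% = 1.0178%
β_Orrin = Cov / Var(R_m) = 0.01798 / 0.01950 = 0.9221
E(R_Orrin) = R_f + β × MRP = 1.0178% + 0.9221 × 6.6589% = 7.16%

7.16%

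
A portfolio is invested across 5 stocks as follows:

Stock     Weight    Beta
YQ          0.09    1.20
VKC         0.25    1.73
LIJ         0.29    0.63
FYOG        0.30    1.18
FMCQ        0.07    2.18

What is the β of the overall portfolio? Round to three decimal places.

1.230

β_P = Σ w_i β_i = 0.09×1.20 + 0.25×1.73 + 0.29×0.63 + 0.30×1.18 + 0.07×2.18 = 1.2298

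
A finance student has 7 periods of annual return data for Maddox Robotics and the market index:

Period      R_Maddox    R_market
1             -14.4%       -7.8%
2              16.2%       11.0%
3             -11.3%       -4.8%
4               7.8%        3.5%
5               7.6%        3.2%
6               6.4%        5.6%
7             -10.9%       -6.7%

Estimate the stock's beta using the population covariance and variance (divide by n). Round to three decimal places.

Mean R_i = (-14.4 + 16.2 − 11.3 + 7.8 + 7.6 + 6.4 − 10.9) / 7 = 0.2000%
Mean R_m = (-7.8 + 11.0 − 4.8 + 3.5 + 3.2 + 5.6 − 6.7) / 7 = 0.5714%
Σ(R_i − R̄_i)(R_m − R̄_m) = 504.4500  ⇒  Cov = 504.4500 / 7 = 72.0643
Σ(R_m − R̄_m)² = 301.3343  ⇒  Var(R_m) = 301.3343 / 7 = 43.0478
β = Cov / Var(R_m) = 72.0643 / 43.0478 = 1.6741

1.674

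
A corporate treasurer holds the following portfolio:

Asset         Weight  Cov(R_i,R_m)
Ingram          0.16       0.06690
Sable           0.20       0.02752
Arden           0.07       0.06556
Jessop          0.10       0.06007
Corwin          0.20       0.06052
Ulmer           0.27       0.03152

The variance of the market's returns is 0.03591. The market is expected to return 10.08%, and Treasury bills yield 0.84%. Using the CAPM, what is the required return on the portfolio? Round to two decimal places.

13.04%

β_Ingram = 0.06690 / 0.03591 = 1.8630
β_Sable = 0.02752 / 0.03591 = 0.7664
β_Arden = 0.06556 / 0.03591 = 1.8257
β_Jessop = 0.06007 / 0.03591 = 1.6728
β_Corwin = 0.06052 / 0.03591 = 1.6853
β_Ulmer = 0.03152 / 0.03591 = 0.8777
β_P = Σ w_i β_i = 0.16×1.8630 + 0.20×0.7664 + 0.07×1.8257 + 0.10×1.6728 + 0.20×1.6853 + 0.27×0.8777 = 1.3205
MRP = 10.08% − 0.84% = 9.24%
E(R_P) = R_f + β_P × MRP = 0.84% + 1.3205 × 9.24% = 13.04%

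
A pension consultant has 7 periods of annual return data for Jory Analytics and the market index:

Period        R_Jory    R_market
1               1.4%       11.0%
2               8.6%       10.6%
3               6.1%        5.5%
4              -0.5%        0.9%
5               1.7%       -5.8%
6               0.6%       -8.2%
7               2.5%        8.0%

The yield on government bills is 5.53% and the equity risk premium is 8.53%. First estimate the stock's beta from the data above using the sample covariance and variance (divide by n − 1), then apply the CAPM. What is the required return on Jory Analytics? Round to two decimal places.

7.44%

Mean R_i = (1.4 + 8.6 + 6.1 − 0.5 + 1.7 + 0.6 + 2.5) / 7 = 2.9143%
Mean R_m = (11.0 + 10.6 + 5.5 + 0.9 − 5.8 − 8.2 + 8.0) / 7 = 3.1429%
Σ(R_i − R̄_i)(R_m − R̄_m) = 80.7657  ⇒  Cov = 80.7657 / 6 = 13.4610
Σ(R_m − R̄_m)² = 360.1571  ⇒  Var(R_m) = 360.1571 / 6 = 60.0262
β = Cov / Var(R_m) = 13.4610 / 60.0262 = 0.2243
E(R) = R_f + β × MRP = 5.53% + 0.2243 × 8.53% = 7.44%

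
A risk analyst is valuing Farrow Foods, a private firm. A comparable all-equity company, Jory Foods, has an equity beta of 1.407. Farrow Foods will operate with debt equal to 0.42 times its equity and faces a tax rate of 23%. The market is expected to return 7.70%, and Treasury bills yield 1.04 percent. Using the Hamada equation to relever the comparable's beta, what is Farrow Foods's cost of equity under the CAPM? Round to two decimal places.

13.44%

β_L = β_U × [1 + (1 − t)(D/E)] = 1.407 × [1 + (1 − 0.23) × 0.42]
    = 1.407 × [1 + 0.77 × 0.42] = 1.407 × 1.3234 = 1.8620
MRP = 7.70% − 1.04% = 6.66%
E(R) = R_f + β_L × MRP = 1.04% + 1.8620 × 6.66% = 13.44%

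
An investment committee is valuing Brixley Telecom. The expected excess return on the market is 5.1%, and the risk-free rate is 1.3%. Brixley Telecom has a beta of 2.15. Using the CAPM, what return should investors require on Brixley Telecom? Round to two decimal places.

E(R) = R_f + β × MRP = 1.3% + 2.15 × 5.1% = 12.27%

12.27%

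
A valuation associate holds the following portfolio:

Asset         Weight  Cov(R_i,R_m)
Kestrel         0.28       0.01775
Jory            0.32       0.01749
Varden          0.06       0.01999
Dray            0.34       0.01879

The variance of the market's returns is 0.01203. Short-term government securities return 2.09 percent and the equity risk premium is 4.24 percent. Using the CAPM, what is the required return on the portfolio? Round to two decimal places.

8.49%

β_Kestrel = 0.01775 / 0.01203 = 1.4755
β_Jory = 0.01749 / 0.01203 = 1.4539
β_Varden = 0.01999 / 0.01203 = 1.6617
β_Dray = 0.01879 / 0.01203 = 1.5619
β_P = Σ w_i β_i = 0.28×1.4755 + 0.32×1.4539 + 0.06×1.6617 + 0.34×1.5619 = 1.5091
E(R_P) = R_f + β_P × MRP = 2.09% + 1.5091 × 4.24% = 8.49%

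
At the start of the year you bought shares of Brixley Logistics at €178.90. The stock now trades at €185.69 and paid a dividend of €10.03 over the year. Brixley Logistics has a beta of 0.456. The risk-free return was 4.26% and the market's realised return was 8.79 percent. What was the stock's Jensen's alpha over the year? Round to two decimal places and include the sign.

+3.08%

Realised HPR = (P1 + D1 − P0) / P0 = (185.69 + 10.03 − 178.90) / 178.90 = 16.82 / 178.90 = 9.4019%
MRP = 8.79% − 4.26% = 4.53%
CAPM required = R_f + β·MRP = 4.26% + 0.456 × 4.53% = 6.32568%
α = realised − required = 9.4019% − 6.32568% = +3.08%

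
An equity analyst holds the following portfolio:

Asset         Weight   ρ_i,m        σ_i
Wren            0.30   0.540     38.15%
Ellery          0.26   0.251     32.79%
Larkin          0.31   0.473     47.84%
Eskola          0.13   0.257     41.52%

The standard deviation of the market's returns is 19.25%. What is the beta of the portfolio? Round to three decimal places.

0.869

β_Wren = 0.540 × 38.15% / 19.25% = 1.0702
β_Ellery = 0.251 × 32.79% / 19.25% = 0.4275
β_Larkin = 0.473 × 47.84% / 19.25% = 1.1755
β_Eskola = 0.257 × 41.52% / 19.25% = 0.5543
β_P = Σ w_i β_i = 0.30×1.0702 + 0.26×0.4275 + 0.31×1.1755 + 0.13×0.5543 = 0.8687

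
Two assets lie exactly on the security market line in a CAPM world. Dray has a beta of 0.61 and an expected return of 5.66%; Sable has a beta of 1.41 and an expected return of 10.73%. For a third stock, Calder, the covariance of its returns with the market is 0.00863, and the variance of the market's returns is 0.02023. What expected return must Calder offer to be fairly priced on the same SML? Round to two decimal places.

4.50%

MRP = (10.73% − 5.66%) / (1.41 − 0.61) = 6.3375%
R_f = 5.66% − 0.61 × 6.3375% = 1.7941%
β_Calder = Cov / Var(R_m) = 0.00863 / 0.02023 = 0.4266
E(R_Calder) = R_f + β × MRP = 1.7941% + 0.4266 × 6.3375% = 4.50%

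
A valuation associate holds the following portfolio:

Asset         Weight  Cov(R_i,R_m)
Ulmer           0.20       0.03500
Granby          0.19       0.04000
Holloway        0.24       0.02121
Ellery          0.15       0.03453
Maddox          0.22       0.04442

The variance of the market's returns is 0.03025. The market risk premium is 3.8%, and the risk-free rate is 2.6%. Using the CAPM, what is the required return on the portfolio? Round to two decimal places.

β_Ulmer = 0.03500 / 0.03025 = 1.1570
β_Granby = 0.04000 / 0.03025 = 1.3223
β_Holloway = 0.02121 / 0.03025 = 0.7012
β_Ellery = 0.03453 / 0.03025 = 1.1415
β_Maddox = 0.04442 / 0.03025 = 1.4684
β_P = Σ w_i β_i = 0.20×1.1570 + 0.19×1.3223 + 0.24×0.7012 + 0.15×1.1415 + 0.22×1.4684 = 1.1452
E(R_P) = R_f + β_P × MRP = 2.6% + 1.1452 × 3.8% = 6.95%

6.95%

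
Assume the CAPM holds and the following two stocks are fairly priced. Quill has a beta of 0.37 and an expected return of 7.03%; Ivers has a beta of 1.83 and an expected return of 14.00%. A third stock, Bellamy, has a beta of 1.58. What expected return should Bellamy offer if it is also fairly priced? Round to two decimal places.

MRP (SML slope) = (14.00% − 7.03%) / (1.83 − 0.37) = 6.97% / 1.46 = 4.7740%
R_f (intercept) = 7.03% − 0.37 × 4.7740% = 5.2636%
E(R_Bellamy) = R_f + β × MRP = 5.2636% + 1.58 × 4.7740% = 12.81%

12.81%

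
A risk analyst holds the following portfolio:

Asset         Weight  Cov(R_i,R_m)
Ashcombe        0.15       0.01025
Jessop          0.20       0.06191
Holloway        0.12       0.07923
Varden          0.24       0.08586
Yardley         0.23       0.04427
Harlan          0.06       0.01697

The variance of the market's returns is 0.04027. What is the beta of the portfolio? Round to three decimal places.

β_Ashcombe = 0.01025 / 0.04027 = 0.2545
β_Jessop = 0.06191 / 0.04027 = 1.5374
β_Holloway = 0.07923 / 0.04027 = 1.9675
β_Varden = 0.08586 / 0.04027 = 2.1321
β_Yardley = 0.04427 / 0.04027 = 1.0993
β_Harlan = 0.01697 / 0.04027 = 0.4214
β_P = Σ w_i β_i = 0.15×0.2545 + 0.20×1.5374 + 0.12×1.9675 + 0.24×2.1321 + 0.23×1.0993 + 0.06×0.4214 = 1.3716

1.372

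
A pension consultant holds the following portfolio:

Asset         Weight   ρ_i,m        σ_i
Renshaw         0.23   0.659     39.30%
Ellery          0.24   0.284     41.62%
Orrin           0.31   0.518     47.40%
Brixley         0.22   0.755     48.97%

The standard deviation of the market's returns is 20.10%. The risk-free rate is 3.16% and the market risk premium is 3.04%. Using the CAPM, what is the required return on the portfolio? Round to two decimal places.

6.87%

β_Renshaw = 0.659 × 39.30% / 20.10% = 1.2885
β_Ellery = 0.284 × 41.62% / 20.10% = 0.5881
β_Orrin = 0.518 × 47.40% / 20.10% = 1.2216
β_Brixley = 0.755 × 48.97% / 20.10% = 1.8394
β_P = Σ w_i β_i = 0.23×1.2885 + 0.24×0.5881 + 0.31×1.2216 + 0.22×1.8394 = 1.2209
E(R_P) = R_f + β_P × MRP = 3.16% + 1.2209 × 3.04% = 6.87%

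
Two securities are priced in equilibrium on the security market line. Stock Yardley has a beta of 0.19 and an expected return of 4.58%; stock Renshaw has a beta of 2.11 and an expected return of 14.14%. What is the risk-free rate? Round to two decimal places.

3.63%

Both satisfy E(R) = R_f + β·MRP, so the slope of the SML is
MRP = (14.14% − 4.58%) / (2.11 − 0.19) = 9.56% / 1.92 = 4.9792%
R_f = E(R_Yardley) − β_Yardley·MRP = 4.58% − 0.19 × 4.9792% = 3.6340%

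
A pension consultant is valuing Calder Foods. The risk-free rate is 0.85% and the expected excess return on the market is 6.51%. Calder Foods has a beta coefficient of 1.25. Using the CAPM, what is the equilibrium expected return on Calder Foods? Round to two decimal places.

E(R) = R_f + β × MRP = 0.85% + 1.25 × 6.51% = 8.99%

8.99%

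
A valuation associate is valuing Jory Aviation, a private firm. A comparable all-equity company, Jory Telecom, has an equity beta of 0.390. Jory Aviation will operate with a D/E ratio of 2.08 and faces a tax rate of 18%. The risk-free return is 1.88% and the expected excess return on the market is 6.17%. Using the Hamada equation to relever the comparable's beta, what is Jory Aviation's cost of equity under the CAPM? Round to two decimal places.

8.39%

β_L = β_U × [1 + (1 − t)(D/E)] = 0.390 × [1 + (1 − 0.18) × 2.08]
    = 0.390 × [1 + 0.82 × 2.08] = 0.390 × 2.7056 = 1.0552
E(R) = R_f + β_L × MRP = 1.88% + 1.0552 × 6.17% = 8.39%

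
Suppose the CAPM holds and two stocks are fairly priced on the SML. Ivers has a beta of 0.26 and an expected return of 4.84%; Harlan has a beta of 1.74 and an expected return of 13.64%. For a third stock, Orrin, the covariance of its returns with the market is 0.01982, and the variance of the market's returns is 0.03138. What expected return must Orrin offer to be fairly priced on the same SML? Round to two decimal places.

7.05%

MRP = (13.64% − 4.84%) / (1.74 − 0.26) = 5.9459%
R_f = 4.84% − 0.26 × 5.9459% = 3.2941%
β_Orrin = Cov / Var(R_m) = 0.01982 / 0.03138 = 0.6316
E(R_Orrin) = R_f + β × MRP = 3.2941% + 0.6316 × 5.9459% = 7.05%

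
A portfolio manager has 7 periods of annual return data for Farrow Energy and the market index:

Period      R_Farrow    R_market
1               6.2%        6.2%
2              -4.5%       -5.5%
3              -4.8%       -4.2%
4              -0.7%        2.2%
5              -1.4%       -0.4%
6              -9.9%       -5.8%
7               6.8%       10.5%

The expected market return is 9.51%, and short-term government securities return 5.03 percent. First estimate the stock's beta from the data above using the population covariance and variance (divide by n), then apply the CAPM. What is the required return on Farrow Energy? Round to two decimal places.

Mean R_i = (6.2 − 4.5 − 4.8 − 0.7 − 1.4 − 9.9 + 6.8) / 7 = -1.1857%
Mean R_m = (6.2 − 5.5 − 4.2 + 2.2 − 0.4 − 5.8 + 10.5) / 7 = 0.4286%
Σ(R_i − R̄_i)(R_m − R̄_m) = 214.7471  ⇒  Cov = 214.7471 / 7 = 30.6782
Σ(R_m − R̄_m)² = 233.9343  ⇒  Var(R_m) = 233.9343 / 7 = 33.4192
β = Cov / Var(R_m) = 30.6782 / 33.4192 = 0.9180
MRP = 9.51% − 5.03% = 4.48%
E(R) = R_f + β × MRP = 5.03% + 0.9180 × 4.48% = 9.14%

9.14%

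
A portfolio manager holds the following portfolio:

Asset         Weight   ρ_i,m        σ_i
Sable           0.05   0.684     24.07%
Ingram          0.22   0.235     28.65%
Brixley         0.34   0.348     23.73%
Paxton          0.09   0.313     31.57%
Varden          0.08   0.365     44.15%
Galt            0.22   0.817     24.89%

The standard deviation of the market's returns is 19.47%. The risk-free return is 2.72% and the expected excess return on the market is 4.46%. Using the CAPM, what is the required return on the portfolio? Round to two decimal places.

β_Sable = 0.684 × 24.07% / 19.47% = 0.8456
β_Ingram = 0.235 × 28.65% / 19.47% = 0.3458
β_Brixley = 0.348 × 23.73% / 19.47% = 0.4241
β_Paxton = 0.313 × 31.57% / 19.47% = 0.5075
β_Varden = 0.365 × 44.15% / 19.47% = 0.8277
β_Galt = 0.817 × 24.89% / 19.47% = 1.0444
β_P = Σ w_i β_i = 0.05×0.8456 + 0.22×0.3458 + 0.34×0.4241 + 0.09×0.5075 + 0.08×0.8277 + 0.22×1.0444 = 0.6042
E(R_P) = R_f + β_P × MRP = 2.72% + 0.6042 × 4.46% = 5.41%

5.41%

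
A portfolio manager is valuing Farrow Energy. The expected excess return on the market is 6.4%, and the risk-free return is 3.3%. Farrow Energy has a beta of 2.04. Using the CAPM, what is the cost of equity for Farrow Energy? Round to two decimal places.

E(R) = R_f + β × MRP = 3.3% + 2.04 × 6.4% = 16.36%

16.36%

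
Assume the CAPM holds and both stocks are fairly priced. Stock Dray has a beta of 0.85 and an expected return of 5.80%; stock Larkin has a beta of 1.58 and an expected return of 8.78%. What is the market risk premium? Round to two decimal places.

Both satisfy E(R) = R_f + β·MRP, so the slope of the SML is
MRP = (8.78% − 5.80%) / (1.58 − 0.85) = 2.98% / 0.73 = 4.0822%

4.08%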